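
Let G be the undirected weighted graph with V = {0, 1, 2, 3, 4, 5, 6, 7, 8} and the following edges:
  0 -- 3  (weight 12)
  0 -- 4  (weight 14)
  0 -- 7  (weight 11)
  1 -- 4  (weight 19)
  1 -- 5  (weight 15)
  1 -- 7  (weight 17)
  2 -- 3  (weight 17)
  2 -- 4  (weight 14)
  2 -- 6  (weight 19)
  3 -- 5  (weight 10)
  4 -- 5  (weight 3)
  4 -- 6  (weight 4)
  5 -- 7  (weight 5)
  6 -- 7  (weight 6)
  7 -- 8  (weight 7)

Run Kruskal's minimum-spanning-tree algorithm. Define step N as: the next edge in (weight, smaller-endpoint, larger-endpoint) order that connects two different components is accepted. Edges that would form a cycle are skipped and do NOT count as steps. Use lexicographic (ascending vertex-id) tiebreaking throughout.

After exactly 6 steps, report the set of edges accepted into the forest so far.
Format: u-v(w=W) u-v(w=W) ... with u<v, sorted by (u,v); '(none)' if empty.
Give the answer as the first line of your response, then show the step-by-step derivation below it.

0-7(w=11) 3-5(w=10) 4-5(w=3) 4-6(w=4) 5-7(w=5) 7-8(w=7)

step 1: add edge 4-5 (w=3); MST = {4-5(w=3)}
step 2: add edge 4-6 (w=4); MST = {4-5(w=3) 4-6(w=4)}
step 3: add edge 5-7 (w=5); MST = {4-5(w=3) 4-6(w=4) 5-7(w=5)}
step 4: add edge 7-8 (w=7); MST = {4-5(w=3) 4-6(w=4) 5-7(w=5) 7-8(w=7)}
step 5: add edge 3-5 (w=10); MST = {3-5(w=10) 4-5(w=3) 4-6(w=4) 5-7(w=5) 7-8(w=7)}
step 6: add edge 0-7 (w=11); MST = {0-7(w=11) 3-5(w=10) 4-5(w=3) 4-6(w=4) 5-7(w=5) 7-8(w=7)}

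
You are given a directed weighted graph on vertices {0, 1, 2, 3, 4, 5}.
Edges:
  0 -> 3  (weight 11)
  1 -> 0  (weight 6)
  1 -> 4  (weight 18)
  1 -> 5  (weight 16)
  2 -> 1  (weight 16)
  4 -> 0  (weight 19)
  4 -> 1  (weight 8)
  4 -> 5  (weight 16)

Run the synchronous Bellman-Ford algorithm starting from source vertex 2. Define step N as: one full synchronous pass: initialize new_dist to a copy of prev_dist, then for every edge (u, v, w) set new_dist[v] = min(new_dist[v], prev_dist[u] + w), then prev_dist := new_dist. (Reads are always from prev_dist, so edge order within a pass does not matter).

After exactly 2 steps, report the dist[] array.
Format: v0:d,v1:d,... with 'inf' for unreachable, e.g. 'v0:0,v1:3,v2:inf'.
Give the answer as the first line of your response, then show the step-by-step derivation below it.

v0:22,v1:16,v2:0,v3:inf,v4:34,v5:32

step 1: dist = v0:inf,v1:16,v2:0,v3:inf,v4:inf,v5:inf
step 2: dist = v0:22,v1:16,v2:0,v3:inf,v4:34,v5:32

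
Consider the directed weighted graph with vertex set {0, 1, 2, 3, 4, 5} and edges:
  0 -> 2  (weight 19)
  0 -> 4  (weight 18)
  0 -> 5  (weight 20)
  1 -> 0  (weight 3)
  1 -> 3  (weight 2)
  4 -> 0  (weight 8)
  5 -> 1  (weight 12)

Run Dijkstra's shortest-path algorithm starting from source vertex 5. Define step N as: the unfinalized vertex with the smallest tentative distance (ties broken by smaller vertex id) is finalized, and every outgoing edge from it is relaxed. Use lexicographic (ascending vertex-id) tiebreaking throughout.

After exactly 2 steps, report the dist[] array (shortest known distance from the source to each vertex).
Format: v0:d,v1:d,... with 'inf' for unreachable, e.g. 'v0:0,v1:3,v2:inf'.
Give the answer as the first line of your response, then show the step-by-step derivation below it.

v0:15,v1:12,v2:inf,v3:14,v4:inf,v5:0

step 1: dist = v0:inf,v1:12,v2:inf,v3:inf,v4:inf,v5:0
step 2: dist = v0:15,v1:12,v2:inf,v3:14,v4:inf,v5:0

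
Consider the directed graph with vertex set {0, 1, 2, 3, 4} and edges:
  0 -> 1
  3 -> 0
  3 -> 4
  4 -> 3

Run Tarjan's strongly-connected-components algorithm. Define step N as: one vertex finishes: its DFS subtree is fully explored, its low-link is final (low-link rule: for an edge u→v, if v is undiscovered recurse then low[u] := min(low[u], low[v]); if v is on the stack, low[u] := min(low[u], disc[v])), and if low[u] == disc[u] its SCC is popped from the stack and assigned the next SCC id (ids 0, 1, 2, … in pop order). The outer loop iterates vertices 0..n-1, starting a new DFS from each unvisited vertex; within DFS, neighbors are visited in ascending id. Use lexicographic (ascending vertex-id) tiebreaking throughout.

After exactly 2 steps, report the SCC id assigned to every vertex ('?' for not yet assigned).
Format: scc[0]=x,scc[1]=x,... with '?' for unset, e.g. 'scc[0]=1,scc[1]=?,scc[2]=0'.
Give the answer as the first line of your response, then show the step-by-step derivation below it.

scc[0]=1,scc[1]=0,scc[2]=?,scc[3]=?,scc[4]=?

step 1: low=(low[0]=0,low[1]=1,low[2]=?,low[3]=?,low[4]=?); scc=(scc[0]=?,scc[1]=0,scc[2]=?,scc[3]=?,scc[4]=?)
step 2: low=(low[0]=0,low[1]=1,low[2]=?,low[3]=?,low[4]=?); scc=(scc[0]=1,scc[1]=0,scc[2]=?,scc[3]=?,scc[4]=?)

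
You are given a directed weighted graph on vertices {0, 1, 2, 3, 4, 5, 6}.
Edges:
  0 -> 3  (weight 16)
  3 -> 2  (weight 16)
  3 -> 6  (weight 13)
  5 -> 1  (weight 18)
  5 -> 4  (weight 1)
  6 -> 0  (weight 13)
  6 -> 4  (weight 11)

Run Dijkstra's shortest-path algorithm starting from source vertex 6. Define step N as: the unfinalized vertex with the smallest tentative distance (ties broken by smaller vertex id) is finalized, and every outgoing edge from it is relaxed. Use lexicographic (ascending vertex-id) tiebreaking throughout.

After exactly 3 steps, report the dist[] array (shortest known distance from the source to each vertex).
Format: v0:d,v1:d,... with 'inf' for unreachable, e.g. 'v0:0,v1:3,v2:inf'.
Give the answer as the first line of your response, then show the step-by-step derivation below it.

v0:13,v1:inf,v2:inf,v3:29,v4:11,v5:inf,v6:0

step 1: dist = v0:13,v1:inf,v2:inf,v3:inf,v4:11,v5:inf,v6:0
step 2: dist = v0:13,v1:inf,v2:inf,v3:inf,v4:11,v5:inf,v6:0
step 3: dist = v0:13,v1:inf,v2:inf,v3:29,v4:11,v5:inf,v6:0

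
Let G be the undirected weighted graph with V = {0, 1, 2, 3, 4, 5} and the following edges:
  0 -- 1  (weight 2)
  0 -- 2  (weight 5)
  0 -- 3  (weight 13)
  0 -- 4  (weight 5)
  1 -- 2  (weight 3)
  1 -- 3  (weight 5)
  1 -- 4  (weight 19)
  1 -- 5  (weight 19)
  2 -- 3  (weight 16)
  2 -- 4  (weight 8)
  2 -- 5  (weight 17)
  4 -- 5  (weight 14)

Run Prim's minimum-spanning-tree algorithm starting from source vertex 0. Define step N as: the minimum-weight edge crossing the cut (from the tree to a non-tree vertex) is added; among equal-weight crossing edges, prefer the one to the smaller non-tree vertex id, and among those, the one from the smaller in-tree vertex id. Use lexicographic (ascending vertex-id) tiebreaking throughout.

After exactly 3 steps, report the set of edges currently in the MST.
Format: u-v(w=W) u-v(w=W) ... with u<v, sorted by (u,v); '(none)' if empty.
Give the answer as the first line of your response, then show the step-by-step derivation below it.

0-1(w=2) 1-2(w=3) 1-3(w=5)

step 1: add edge 0-1 (w=2); MST = {0-1(w=2)}
step 2: add edge 1-2 (w=3); MST = {0-1(w=2) 1-2(w=3)}
step 3: add edge 1-3 (w=5); MST = {0-1(w=2) 1-2(w=3) 1-3(w=5)}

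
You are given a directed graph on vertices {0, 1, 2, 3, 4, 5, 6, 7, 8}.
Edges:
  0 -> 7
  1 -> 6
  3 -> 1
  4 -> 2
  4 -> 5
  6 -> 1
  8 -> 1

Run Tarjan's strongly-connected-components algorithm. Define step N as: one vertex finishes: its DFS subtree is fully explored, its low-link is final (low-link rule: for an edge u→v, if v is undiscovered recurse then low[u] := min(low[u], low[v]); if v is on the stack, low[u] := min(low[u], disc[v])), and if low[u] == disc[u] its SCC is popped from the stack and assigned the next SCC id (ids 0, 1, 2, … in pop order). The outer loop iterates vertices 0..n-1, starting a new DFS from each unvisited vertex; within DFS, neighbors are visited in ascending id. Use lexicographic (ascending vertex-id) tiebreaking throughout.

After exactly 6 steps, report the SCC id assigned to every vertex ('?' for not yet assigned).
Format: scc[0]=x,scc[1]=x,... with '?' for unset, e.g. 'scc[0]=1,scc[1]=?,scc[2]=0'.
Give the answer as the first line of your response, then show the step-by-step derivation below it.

scc[0]=1,scc[1]=2,scc[2]=3,scc[3]=4,scc[4]=?,scc[5]=?,scc[6]=2,scc[7]=0,scc[8]=?

step 1: low=(low[0]=0,low[1]=?,low[2]=?,low[3]=?,low[4]=?,low[5]=?,low[6]=?,low[7]=1,low[8]=?); scc=(scc[0]=?,scc[1]=?,scc[2]=?,scc[3]=?,scc[4]=?,scc[5]=?,scc[6]=?,scc[7]=0,scc[8]=?)
step 2: low=(low[0]=0,low[1]=?,low[2]=?,low[3]=?,low[4]=?,low[5]=?,low[6]=?,low[7]=1,low[8]=?); scc=(scc[0]=1,scc[1]=?,scc[2]=?,scc[3]=?,scc[4]=?,scc[5]=?,scc[6]=?,scc[7]=0,scc[8]=?)
step 3: low=(low[0]=0,low[1]=2,low[2]=?,low[3]=?,low[4]=?,low[5]=?,low[6]=2,low[7]=1,low[8]=?); scc=(scc[0]=1,scc[1]=?,scc[2]=?,scc[3]=?,scc[4]=?,scc[5]=?,scc[6]=?,scc[7]=0,scc[8]=?)
step 4: low=(low[0]=0,low[1]=2,low[2]=?,low[3]=?,low[4]=?,low[5]=?,low[6]=2,low[7]=1,low[8]=?); scc=(scc[0]=1,scc[1]=2,scc[2]=?,scc[3]=?,scc[4]=?,scc[5]=?,scc[6]=2,scc[7]=0,scc[8]=?)
step 5: low=(low[0]=0,low[1]=2,low[2]=4,low[3]=?,low[4]=?,low[5]=?,low[6]=2,low[7]=1,low[8]=?); scc=(scc[0]=1,scc[1]=2,scc[2]=3,scc[3]=?,scc[4]=?,scc[5]=?,scc[6]=2,scc[7]=0,scc[8]=?)
step 6: low=(low[0]=0,low[1]=2,low[2]=4,low[3]=5,low[4]=?,low[5]=?,low[6]=2,low[7]=1,low[8]=?); scc=(scc[0]=1,scc[1]=2,scc[2]=3,scc[3]=4,scc[4]=?,scc[5]=?,scc[6]=2,scc[7]=0,scc[8]=?)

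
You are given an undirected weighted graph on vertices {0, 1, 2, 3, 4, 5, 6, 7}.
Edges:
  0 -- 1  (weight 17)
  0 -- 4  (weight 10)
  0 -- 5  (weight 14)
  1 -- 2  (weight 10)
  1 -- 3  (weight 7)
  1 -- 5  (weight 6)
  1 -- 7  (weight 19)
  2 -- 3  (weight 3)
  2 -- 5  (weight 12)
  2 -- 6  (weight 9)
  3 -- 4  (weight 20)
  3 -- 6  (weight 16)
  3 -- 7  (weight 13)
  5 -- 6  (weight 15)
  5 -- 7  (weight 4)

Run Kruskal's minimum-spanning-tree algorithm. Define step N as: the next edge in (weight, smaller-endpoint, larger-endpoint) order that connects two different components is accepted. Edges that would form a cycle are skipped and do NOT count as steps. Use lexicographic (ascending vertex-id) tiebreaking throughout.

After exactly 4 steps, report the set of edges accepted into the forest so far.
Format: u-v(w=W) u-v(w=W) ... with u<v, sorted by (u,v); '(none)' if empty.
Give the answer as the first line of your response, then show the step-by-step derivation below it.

1-3(w=7) 1-5(w=6) 2-3(w=3) 5-7(w=4)

step 1: add edge 2-3 (w=3); MST = {2-3(w=3)}
step 2: add edge 5-7 (w=4); MST = {2-3(w=3) 5-7(w=4)}
step 3: add edge 1-5 (w=6); MST = {1-5(w=6) 2-3(w=3) 5-7(w=4)}
step 4: add edge 1-3 (w=7); MST = {1-3(w=7) 1-5(w=6) 2-3(w=3) 5-7(w=4)}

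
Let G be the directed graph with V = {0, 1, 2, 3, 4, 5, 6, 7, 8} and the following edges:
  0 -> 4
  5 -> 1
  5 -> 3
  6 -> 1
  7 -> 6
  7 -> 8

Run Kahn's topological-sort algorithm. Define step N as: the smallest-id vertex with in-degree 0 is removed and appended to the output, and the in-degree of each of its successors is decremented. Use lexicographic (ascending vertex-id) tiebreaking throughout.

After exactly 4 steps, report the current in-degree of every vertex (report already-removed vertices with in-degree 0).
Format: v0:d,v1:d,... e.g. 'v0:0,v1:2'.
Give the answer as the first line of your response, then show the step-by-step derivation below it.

v0:0,v1:1,v2:0,v3:0,v4:0,v5:0,v6:1,v7:0,v8:1

step 1: output 0; order=[0]; indeg=(0,2,0,1,0,0,1,0,1)
step 2: output 2; order=[0,2]; indeg=(0,2,0,1,0,0,1,0,1)
step 3: output 4; order=[0,2,4]; indeg=(0,2,0,1,0,0,1,0,1)
step 4: output 5; order=[0,2,4,5]; indeg=(0,1,0,0,0,0,1,0,1)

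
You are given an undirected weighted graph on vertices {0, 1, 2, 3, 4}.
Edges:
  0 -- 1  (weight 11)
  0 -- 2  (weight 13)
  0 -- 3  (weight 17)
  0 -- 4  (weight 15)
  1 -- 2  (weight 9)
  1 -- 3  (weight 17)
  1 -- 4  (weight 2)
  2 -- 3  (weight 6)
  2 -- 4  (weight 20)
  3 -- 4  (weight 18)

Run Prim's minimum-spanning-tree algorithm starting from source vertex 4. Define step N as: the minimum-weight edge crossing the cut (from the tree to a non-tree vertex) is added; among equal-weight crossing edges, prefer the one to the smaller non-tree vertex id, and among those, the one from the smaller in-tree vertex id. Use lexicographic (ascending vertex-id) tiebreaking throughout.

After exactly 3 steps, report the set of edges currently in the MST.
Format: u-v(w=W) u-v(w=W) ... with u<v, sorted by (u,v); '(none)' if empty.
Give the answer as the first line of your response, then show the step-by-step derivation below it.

1-2(w=9) 1-4(w=2) 2-3(w=6)

step 1: add edge 1-4 (w=2); MST = {1-4(w=2)}
step 2: add edge 1-2 (w=9); MST = {1-2(w=9) 1-4(w=2)}
step 3: add edge 2-3 (w=6); MST = {1-2(w=9) 1-4(w=2) 2-3(w=6)}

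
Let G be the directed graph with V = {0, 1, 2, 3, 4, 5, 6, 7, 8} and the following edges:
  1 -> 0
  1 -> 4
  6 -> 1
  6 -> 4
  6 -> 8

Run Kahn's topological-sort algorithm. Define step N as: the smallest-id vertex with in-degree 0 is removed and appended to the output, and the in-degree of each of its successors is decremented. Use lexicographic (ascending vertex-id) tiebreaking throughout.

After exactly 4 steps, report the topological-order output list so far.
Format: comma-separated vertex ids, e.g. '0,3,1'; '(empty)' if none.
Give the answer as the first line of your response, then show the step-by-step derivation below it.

2,3,5,6

step 1: output 2; order=[2]; indeg=(1,1,0,0,2,0,0,0,1)
step 2: output 3; order=[2,3]; indeg=(1,1,0,0,2,0,0,0,1)
step 3: output 5; order=[2,3,5]; indeg=(1,1,0,0,2,0,0,0,1)
step 4: output 6; order=[2,3,5,6]; indeg=(1,0,0,0,1,0,0,0,0)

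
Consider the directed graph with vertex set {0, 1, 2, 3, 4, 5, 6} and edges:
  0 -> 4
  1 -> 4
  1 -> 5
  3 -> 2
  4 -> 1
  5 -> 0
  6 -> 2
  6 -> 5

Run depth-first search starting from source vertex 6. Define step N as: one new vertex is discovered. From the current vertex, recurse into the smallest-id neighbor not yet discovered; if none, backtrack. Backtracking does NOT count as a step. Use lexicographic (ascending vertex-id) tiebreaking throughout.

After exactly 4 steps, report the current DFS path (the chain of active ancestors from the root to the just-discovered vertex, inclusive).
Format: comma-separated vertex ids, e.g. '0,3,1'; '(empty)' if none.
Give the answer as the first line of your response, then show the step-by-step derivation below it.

6,5,0

step 1: discover 6; path=6; order=6
step 2: discover 2; path=6>2; order=6,2
step 3: discover 5; path=6>5; order=6,2,5
step 4: discover 0; path=6>5>0; order=6,2,5,0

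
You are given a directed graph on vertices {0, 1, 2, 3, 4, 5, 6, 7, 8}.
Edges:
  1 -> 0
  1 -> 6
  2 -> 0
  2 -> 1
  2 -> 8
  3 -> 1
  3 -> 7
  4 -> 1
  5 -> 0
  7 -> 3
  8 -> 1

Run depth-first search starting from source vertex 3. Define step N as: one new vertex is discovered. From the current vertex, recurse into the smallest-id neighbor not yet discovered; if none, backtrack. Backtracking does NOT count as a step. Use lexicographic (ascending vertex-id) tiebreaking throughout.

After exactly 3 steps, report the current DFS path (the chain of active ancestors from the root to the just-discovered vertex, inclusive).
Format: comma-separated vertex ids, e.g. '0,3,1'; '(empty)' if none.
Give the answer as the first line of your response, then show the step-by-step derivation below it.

3,1,0

step 1: discover 3; path=3; order=3
step 2: discover 1; path=3>1; order=3,1
step 3: discover 0; path=3>1>0; order=3,1,0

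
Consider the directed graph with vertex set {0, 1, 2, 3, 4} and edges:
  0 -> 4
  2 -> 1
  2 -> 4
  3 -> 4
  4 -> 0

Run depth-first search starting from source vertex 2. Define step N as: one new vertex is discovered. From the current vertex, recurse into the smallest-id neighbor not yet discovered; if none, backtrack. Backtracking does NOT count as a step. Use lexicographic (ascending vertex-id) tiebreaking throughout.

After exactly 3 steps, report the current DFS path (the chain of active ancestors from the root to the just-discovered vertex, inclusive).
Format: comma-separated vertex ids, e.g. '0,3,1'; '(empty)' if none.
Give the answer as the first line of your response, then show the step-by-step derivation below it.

2,4

step 1: discover 2; path=2; order=2
step 2: discover 1; path=2>1; order=2,1
step 3: discover 4; path=2>4; order=2,1,4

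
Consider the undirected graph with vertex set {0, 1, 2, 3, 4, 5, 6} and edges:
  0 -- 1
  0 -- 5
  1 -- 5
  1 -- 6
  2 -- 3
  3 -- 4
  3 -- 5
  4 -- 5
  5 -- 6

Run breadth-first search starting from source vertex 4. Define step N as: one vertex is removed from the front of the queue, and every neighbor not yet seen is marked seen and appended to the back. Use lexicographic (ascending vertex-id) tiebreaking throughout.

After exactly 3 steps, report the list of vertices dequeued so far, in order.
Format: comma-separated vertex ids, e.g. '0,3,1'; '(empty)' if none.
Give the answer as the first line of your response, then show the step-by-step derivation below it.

4,3,5

step 1: dequeue 4; queue=[3,5]; order=4
step 2: dequeue 3; queue=[5,2]; order=4,3
step 3: dequeue 5; queue=[2,0,1,6]; order=4,3,5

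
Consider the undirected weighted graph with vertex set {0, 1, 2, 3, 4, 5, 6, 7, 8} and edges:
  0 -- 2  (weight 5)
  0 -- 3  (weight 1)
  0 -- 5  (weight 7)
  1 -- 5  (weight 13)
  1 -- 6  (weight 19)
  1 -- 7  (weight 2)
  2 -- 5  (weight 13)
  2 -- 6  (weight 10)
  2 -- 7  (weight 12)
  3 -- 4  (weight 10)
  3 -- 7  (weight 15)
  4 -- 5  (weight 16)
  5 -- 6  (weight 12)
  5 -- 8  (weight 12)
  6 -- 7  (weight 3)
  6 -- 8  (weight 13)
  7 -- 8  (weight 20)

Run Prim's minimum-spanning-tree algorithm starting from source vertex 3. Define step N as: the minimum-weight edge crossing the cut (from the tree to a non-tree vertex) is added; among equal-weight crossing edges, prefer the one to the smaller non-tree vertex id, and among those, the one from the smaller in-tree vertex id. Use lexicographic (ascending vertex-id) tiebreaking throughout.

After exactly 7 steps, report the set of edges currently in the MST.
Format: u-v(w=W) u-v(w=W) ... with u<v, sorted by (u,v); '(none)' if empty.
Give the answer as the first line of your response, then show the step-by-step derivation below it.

0-2(w=5) 0-3(w=1) 0-5(w=7) 1-7(w=2) 2-6(w=10) 3-4(w=10) 6-7(w=3)

step 1: add edge 0-3 (w=1); MST = {0-3(w=1)}
step 2: add edge 0-2 (w=5); MST = {0-2(w=5) 0-3(w=1)}
step 3: add edge 0-5 (w=7); MST = {0-2(w=5) 0-3(w=1) 0-5(w=7)}
step 4: add edge 3-4 (w=10); MST = {0-2(w=5) 0-3(w=1) 0-5(w=7) 3-4(w=10)}
step 5: add edge 2-6 (w=10); MST = {0-2(w=5) 0-3(w=1) 0-5(w=7) 2-6(w=10) 3-4(w=10)}
step 6: add edge 6-7 (w=3); MST = {0-2(w=5) 0-3(w=1) 0-5(w=7) 2-6(w=10) 3-4(w=10) 6-7(w=3)}
step 7: add edge 1-7 (w=2); MST = {0-2(w=5) 0-3(w=1) 0-5(w=7) 1-7(w=2) 2-6(w=10) 3-4(w=10) 6-7(w=3)}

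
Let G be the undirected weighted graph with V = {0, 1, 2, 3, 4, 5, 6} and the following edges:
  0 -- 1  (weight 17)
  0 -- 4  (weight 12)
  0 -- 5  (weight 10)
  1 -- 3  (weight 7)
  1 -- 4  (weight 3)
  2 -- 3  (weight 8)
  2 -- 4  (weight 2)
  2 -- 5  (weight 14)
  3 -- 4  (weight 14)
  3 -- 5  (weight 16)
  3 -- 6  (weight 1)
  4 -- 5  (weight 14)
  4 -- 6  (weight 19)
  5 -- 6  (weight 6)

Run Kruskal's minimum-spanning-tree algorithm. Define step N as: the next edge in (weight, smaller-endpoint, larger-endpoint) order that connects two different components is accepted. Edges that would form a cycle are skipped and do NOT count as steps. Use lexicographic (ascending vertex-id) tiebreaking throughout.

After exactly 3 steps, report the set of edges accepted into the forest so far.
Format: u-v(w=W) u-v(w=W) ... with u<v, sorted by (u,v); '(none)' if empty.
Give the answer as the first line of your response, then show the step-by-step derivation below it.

1-4(w=3) 2-4(w=2) 3-6(w=1)

step 1: add edge 3-6 (w=1); MST = {3-6(w=1)}
step 2: add edge 2-4 (w=2); MST = {2-4(w=2) 3-6(w=1)}
step 3: add edge 1-4 (w=3); MST = {1-4(w=3) 2-4(w=2) 3-6(w=1)}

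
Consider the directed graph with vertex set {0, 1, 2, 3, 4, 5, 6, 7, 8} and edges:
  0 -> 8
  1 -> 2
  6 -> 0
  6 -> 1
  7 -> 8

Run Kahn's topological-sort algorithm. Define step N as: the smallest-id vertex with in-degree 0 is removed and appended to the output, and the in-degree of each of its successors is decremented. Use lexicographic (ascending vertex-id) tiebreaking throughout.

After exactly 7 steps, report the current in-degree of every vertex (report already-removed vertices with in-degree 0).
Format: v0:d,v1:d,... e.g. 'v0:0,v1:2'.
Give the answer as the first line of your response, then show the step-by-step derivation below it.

v0:0,v1:0,v2:0,v3:0,v4:0,v5:0,v6:0,v7:0,v8:1

step 1: output 3; order=[3]; indeg=(1,1,1,0,0,0,0,0,2)
step 2: output 4; order=[3,4]; indeg=(1,1,1,0,0,0,0,0,2)
step 3: output 5; order=[3,4,5]; indeg=(1,1,1,0,0,0,0,0,2)
step 4: output 6; order=[3,4,5,6]; indeg=(0,0,1,0,0,0,0,0,2)
step 5: output 0; order=[3,4,5,6,0]; indeg=(0,0,1,0,0,0,0,0,1)
step 6: output 1; order=[3,4,5,6,0,1]; indeg=(0,0,0,0,0,0,0,0,1)
step 7: output 2; order=[3,4,5,6,0,1,2]; indeg=(0,0,0,0,0,0,0,0,1)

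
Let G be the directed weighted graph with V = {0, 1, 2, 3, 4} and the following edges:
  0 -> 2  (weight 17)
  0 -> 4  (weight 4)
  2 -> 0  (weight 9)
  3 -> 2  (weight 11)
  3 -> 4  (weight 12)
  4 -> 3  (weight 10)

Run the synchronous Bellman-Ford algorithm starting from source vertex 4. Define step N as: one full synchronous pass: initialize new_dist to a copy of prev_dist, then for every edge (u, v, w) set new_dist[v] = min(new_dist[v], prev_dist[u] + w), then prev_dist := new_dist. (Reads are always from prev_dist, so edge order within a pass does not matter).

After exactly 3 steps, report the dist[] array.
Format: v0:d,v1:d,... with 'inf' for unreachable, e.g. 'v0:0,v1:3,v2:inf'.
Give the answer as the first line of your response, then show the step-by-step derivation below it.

v0:30,v1:inf,v2:21,v3:10,v4:0

step 1: dist = v0:inf,v1:inf,v2:inf,v3:10,v4:0
step 2: dist = v0:inf,v1:inf,v2:21,v3:10,v4:0
step 3: dist = v0:30,v1:inf,v2:21,v3:10,v4:0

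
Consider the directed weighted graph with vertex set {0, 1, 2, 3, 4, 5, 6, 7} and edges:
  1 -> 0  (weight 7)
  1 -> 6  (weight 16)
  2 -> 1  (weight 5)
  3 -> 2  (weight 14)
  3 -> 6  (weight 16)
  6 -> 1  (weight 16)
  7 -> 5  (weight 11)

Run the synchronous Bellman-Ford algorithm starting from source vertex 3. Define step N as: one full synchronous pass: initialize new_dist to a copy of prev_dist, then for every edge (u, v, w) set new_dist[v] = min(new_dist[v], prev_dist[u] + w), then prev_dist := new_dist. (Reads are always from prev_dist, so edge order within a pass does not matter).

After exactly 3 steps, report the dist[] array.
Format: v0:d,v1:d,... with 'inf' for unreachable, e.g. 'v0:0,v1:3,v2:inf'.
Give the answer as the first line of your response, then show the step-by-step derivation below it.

v0:26,v1:19,v2:14,v3:0,v4:inf,v5:inf,v6:16,v7:inf

step 1: dist = v0:inf,v1:inf,v2:14,v3:0,v4:inf,v5:inf,v6:16,v7:inf
step 2: dist = v0:inf,v1:19,v2:14,v3:0,v4:inf,v5:inf,v6:16,v7:inf
step 3: dist = v0:26,v1:19,v2:14,v3:0,v4:inf,v5:inf,v6:16,v7:inf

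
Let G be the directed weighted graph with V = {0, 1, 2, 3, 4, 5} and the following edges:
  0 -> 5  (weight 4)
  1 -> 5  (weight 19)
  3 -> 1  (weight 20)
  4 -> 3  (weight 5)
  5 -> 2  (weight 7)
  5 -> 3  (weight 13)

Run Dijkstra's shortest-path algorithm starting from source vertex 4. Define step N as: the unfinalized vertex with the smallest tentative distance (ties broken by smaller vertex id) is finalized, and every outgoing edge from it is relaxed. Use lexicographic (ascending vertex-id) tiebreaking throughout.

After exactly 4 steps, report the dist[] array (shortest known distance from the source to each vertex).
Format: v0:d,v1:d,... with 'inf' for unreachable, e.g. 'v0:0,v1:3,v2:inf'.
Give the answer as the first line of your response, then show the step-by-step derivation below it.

v0:inf,v1:25,v2:51,v3:5,v4:0,v5:44

step 1: dist = v0:inf,v1:inf,v2:inf,v3:5,v4:0,v5:inf
step 2: dist = v0:inf,v1:25,v2:inf,v3:5,v4:0,v5:inf
step 3: dist = v0:inf,v1:25,v2:inf,v3:5,v4:0,v5:44
step 4: dist = v0:inf,v1:25,v2:51,v3:5,v4:0,v5:44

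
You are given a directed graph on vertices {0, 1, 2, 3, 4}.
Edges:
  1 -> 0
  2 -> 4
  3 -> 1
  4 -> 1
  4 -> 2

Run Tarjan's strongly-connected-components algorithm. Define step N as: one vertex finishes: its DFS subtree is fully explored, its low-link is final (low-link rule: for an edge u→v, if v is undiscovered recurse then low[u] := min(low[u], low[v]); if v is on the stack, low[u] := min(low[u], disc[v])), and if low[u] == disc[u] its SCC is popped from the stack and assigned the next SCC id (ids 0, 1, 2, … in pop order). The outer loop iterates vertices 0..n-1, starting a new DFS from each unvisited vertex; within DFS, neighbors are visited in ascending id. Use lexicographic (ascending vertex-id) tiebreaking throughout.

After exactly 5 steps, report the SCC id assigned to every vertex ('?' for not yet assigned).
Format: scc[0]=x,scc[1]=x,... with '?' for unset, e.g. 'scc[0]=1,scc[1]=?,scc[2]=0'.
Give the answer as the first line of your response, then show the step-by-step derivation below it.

scc[0]=0,scc[1]=1,scc[2]=2,scc[3]=3,scc[4]=2

step 1: low=(low[0]=0,low[1]=?,low[2]=?,low[3]=?,low[4]=?); scc=(scc[0]=0,scc[1]=?,scc[2]=?,scc[3]=?,scc[4]=?)
step 2: low=(low[0]=0,low[1]=1,low[2]=?,low[3]=?,low[4]=?); scc=(scc[0]=0,scc[1]=1,scc[2]=?,scc[3]=?,scc[4]=?)
step 3: low=(low[0]=0,low[1]=1,low[2]=2,low[3]=?,low[4]=2); scc=(scc[0]=0,scc[1]=1,scc[2]=?,scc[3]=?,scc[4]=?)
step 4: low=(low[0]=0,low[1]=1,low[2]=2,low[3]=?,low[4]=2); scc=(scc[0]=0,scc[1]=1,scc[2]=2,scc[3]=?,scc[4]=2)
step 5: low=(low[0]=0,low[1]=1,low[2]=2,low[3]=4,low[4]=2); scc=(scc[0]=0,scc[1]=1,scc[2]=2,scc[3]=3,scc[4]=2)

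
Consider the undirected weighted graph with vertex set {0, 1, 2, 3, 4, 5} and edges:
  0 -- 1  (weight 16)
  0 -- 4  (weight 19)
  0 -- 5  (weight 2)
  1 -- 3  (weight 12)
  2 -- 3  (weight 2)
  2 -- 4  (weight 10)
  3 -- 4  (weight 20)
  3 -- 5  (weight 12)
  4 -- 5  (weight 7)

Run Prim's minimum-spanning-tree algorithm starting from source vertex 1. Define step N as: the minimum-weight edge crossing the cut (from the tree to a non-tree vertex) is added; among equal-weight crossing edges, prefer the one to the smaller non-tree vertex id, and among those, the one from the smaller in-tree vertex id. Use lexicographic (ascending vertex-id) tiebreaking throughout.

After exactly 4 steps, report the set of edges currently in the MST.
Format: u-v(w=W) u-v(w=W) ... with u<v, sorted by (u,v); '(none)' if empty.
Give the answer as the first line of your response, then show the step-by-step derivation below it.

1-3(w=12) 2-3(w=2) 2-4(w=10) 4-5(w=7)

step 1: add edge 1-3 (w=12); MST = {1-3(w=12)}
step 2: add edge 2-3 (w=2); MST = {1-3(w=12) 2-3(w=2)}
step 3: add edge 2-4 (w=10); MST = {1-3(w=12) 2-3(w=2) 2-4(w=10)}
step 4: add edge 4-5 (w=7); MST = {1-3(w=12) 2-3(w=2) 2-4(w=10) 4-5(w=7)}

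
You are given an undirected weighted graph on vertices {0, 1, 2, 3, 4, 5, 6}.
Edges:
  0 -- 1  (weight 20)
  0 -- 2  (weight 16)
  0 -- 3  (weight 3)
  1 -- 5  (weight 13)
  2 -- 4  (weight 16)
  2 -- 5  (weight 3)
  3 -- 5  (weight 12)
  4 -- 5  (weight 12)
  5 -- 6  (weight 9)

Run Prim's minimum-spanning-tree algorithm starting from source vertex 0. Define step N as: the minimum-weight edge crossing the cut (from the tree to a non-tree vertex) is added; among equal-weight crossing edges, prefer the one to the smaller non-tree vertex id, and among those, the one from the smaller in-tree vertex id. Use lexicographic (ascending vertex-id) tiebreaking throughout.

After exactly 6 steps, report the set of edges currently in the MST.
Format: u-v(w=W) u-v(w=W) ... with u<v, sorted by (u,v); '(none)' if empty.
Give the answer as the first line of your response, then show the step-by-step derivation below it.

0-3(w=3) 1-5(w=13) 2-5(w=3) 3-5(w=12) 4-5(w=12) 5-6(w=9)

step 1: add edge 0-3 (w=3); MST = {0-3(w=3)}
step 2: add edge 3-5 (w=12); MST = {0-3(w=3) 3-5(w=12)}
step 3: add edge 2-5 (w=3); MST = {0-3(w=3) 2-5(w=3) 3-5(w=12)}
step 4: add edge 5-6 (w=9); MST = {0-3(w=3) 2-5(w=3) 3-5(w=12) 5-6(w=9)}
step 5: add edge 4-5 (w=12); MST = {0-3(w=3) 2-5(w=3) 3-5(w=12) 4-5(w=12) 5-6(w=9)}
step 6: add edge 1-5 (w=13); MST = {0-3(w=3) 1-5(w=13) 2-5(w=3) 3-5(w=12) 4-5(w=12) 5-6(w=9)}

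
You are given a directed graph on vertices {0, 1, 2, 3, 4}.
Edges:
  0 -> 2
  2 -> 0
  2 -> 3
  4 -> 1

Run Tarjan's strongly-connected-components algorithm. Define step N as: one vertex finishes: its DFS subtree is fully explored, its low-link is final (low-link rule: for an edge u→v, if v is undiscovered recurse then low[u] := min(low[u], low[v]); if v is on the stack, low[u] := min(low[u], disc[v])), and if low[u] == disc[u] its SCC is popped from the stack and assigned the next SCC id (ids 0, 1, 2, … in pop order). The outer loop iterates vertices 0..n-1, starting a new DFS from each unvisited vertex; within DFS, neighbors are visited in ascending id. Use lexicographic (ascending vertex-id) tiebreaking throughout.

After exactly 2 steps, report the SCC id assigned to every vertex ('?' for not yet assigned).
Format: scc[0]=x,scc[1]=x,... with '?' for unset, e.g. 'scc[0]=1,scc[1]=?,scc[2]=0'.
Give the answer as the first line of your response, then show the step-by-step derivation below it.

scc[0]=?,scc[1]=?,scc[2]=?,scc[3]=0,scc[4]=?

step 1: low=(low[0]=0,low[1]=?,low[2]=0,low[3]=2,low[4]=?); scc=(scc[0]=?,scc[1]=?,scc[2]=?,scc[3]=0,scc[4]=?)
step 2: low=(low[0]=0,low[1]=?,low[2]=0,low[3]=2,low[4]=?); scc=(scc[0]=?,scc[1]=?,scc[2]=?,scc[3]=0,scc[4]=?)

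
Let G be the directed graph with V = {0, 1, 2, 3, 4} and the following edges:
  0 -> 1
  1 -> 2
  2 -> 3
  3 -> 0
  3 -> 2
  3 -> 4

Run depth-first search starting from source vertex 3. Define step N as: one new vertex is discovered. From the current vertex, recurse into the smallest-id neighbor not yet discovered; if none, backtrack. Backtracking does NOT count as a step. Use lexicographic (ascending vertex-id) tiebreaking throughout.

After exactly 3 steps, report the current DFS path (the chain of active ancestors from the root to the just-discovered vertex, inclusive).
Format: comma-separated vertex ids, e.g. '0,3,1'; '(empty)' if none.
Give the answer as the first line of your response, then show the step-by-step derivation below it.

3,0,1

step 1: discover 3; path=3; order=3
step 2: discover 0; path=3>0; order=3,0
step 3: discover 1; path=3>0>1; order=3,0,1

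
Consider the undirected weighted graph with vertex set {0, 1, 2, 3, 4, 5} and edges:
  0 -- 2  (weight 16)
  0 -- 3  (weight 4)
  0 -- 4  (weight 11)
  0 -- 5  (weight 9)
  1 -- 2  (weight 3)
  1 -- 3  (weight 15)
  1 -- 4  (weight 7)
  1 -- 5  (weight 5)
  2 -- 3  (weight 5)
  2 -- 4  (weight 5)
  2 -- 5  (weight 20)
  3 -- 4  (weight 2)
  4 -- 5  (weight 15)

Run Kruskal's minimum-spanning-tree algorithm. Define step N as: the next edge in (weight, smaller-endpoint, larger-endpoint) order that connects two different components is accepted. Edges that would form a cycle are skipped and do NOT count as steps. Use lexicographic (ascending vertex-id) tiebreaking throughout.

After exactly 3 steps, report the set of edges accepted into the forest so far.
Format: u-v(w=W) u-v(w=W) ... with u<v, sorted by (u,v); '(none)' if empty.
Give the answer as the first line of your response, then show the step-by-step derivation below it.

0-3(w=4) 1-2(w=3) 3-4(w=2)

step 1: add edge 3-4 (w=2); MST = {3-4(w=2)}
step 2: add edge 1-2 (w=3); MST = {1-2(w=3) 3-4(w=2)}
step 3: add edge 0-3 (w=4); MST = {0-3(w=4) 1-2(w=3) 3-4(w=2)}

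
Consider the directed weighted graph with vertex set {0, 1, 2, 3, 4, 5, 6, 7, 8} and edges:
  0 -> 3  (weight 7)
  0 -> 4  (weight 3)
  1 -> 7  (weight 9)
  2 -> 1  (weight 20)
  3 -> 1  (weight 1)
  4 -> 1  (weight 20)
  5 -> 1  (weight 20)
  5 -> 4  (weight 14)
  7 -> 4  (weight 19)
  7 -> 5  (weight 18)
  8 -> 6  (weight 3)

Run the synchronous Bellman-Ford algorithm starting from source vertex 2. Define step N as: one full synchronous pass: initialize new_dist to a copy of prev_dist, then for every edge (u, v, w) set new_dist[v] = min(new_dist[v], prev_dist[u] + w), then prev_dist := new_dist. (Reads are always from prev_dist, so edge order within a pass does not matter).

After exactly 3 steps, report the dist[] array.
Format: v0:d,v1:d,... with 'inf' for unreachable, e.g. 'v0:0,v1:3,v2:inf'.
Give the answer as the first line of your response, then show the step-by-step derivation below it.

v0:inf,v1:20,v2:0,v3:inf,v4:48,v5:47,v6:inf,v7:29,v8:inf

step 1: dist = v0:inf,v1:20,v2:0,v3:inf,v4:inf,v5:inf,v6:inf,v7:inf,v8:inf
step 2: dist = v0:inf,v1:20,v2:0,v3:inf,v4:inf,v5:inf,v6:inf,v7:29,v8:inf
step 3: dist = v0:inf,v1:20,v2:0,v3:inf,v4:48,v5:47,v6:inf,v7:29,v8:inf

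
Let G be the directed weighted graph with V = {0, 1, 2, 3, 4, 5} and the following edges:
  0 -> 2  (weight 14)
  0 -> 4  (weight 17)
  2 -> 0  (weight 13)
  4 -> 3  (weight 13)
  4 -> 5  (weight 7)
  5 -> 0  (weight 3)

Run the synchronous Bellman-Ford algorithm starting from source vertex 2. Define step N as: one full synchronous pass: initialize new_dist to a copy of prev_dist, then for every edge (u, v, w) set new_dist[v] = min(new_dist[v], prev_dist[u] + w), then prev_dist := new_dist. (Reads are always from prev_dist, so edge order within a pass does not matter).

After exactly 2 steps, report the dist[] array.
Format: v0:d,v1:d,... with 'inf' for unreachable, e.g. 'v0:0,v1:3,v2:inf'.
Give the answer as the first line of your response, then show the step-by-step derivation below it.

v0:13,v1:inf,v2:0,v3:inf,v4:30,v5:inf

step 1: dist = v0:13,v1:inf,v2:0,v3:inf,v4:inf,v5:inf
step 2: dist = v0:13,v1:inf,v2:0,v3:inf,v4:30,v5:inf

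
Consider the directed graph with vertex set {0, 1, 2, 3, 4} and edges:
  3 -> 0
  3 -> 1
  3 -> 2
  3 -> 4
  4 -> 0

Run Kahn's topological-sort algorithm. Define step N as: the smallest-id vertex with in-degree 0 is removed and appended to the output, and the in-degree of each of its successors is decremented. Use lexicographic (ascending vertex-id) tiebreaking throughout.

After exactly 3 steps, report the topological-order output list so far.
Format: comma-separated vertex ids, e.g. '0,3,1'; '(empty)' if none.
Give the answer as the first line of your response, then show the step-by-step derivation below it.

3,1,2

step 1: output 3; order=[3]; indeg=(1,0,0,0,0)
step 2: output 1; order=[3,1]; indeg=(1,0,0,0,0)
step 3: output 2; order=[3,1,2]; indeg=(1,0,0,0,0)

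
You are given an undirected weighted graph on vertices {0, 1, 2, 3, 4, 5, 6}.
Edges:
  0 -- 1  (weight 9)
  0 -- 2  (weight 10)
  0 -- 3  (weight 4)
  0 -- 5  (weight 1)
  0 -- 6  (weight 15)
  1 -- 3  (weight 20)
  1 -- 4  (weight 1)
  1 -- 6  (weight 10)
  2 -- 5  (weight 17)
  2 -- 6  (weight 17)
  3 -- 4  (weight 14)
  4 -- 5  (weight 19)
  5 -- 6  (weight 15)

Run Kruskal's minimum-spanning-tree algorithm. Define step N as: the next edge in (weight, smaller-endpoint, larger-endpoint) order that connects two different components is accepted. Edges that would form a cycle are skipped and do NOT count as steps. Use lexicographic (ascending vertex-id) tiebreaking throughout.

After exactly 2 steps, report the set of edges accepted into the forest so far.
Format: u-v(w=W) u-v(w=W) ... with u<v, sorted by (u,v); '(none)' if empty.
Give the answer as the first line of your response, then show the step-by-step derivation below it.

0-5(w=1) 1-4(w=1)

step 1: add edge 0-5 (w=1); MST = {0-5(w=1)}
step 2: add edge 1-4 (w=1); MST = {0-5(w=1) 1-4(w=1)}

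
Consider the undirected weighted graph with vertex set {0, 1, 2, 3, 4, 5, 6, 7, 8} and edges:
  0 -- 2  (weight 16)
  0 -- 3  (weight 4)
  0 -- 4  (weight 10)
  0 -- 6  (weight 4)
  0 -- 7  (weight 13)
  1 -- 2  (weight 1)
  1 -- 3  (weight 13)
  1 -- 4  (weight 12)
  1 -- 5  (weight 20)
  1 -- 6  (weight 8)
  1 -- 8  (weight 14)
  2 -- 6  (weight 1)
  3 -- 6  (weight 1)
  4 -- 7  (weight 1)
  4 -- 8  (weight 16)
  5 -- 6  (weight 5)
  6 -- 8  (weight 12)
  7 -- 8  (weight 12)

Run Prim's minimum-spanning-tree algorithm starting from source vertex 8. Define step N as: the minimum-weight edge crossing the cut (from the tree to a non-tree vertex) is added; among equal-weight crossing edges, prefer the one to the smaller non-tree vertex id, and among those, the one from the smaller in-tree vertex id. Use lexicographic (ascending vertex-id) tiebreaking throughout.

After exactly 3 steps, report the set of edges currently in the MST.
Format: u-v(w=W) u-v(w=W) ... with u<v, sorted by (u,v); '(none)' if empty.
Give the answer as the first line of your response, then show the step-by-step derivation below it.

1-2(w=1) 2-6(w=1) 6-8(w=12)

step 1: add edge 6-8 (w=12); MST = {6-8(w=12)}
step 2: add edge 2-6 (w=1); MST = {2-6(w=1) 6-8(w=12)}
step 3: add edge 1-2 (w=1); MST = {1-2(w=1) 2-6(w=1) 6-8(w=12)}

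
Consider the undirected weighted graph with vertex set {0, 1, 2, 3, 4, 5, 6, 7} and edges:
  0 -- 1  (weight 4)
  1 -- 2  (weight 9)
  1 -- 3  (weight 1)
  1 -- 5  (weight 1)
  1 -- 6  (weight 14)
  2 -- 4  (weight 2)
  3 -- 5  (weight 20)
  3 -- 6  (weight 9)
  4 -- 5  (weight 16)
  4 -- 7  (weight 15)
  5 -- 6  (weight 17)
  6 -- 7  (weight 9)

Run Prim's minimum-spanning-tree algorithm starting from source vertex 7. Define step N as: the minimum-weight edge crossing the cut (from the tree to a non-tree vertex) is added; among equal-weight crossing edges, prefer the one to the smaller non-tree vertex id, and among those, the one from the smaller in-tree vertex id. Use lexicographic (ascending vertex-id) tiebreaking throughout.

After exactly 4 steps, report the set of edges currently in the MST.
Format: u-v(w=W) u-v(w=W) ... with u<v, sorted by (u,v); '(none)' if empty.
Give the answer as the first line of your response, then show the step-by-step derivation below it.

1-3(w=1) 1-5(w=1) 3-6(w=9) 6-7(w=9)

step 1: add edge 6-7 (w=9); MST = {6-7(w=9)}
step 2: add edge 3-6 (w=9); MST = {3-6(w=9) 6-7(w=9)}
step 3: add edge 1-3 (w=1); MST = {1-3(w=1) 3-6(w=9) 6-7(w=9)}
step 4: add edge 1-5 (w=1); MST = {1-3(w=1) 1-5(w=1) 3-6(w=9) 6-7(w=9)}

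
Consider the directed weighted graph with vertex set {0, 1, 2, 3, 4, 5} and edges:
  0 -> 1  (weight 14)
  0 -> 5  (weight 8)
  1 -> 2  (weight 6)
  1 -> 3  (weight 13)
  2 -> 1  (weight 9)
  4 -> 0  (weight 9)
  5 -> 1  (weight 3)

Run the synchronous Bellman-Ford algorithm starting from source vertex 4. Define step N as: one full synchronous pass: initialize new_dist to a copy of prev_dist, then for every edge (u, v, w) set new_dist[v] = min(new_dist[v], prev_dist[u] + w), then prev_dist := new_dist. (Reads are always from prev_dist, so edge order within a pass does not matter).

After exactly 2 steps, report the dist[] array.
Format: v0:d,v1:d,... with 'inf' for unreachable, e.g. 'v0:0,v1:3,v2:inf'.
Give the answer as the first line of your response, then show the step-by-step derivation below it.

v0:9,v1:23,v2:inf,v3:inf,v4:0,v5:17

step 1: dist = v0:9,v1:inf,v2:inf,v3:inf,v4:0,v5:inf
step 2: dist = v0:9,v1:23,v2:inf,v3:inf,v4:0,v5:17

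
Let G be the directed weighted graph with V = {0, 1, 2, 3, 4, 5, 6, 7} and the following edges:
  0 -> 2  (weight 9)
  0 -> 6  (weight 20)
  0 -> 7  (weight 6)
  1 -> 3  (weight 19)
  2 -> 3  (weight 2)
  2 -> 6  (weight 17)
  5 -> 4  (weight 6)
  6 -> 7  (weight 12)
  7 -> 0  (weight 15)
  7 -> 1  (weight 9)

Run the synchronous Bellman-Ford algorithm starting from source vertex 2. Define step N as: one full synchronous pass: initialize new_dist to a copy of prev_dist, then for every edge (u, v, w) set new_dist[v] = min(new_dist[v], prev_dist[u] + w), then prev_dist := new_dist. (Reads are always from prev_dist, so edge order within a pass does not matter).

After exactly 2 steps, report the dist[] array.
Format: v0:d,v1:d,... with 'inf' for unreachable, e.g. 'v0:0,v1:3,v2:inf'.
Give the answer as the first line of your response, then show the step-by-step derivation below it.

v0:inf,v1:inf,v2:0,v3:2,v4:inf,v5:inf,v6:17,v7:29

step 1: dist = v0:inf,v1:inf,v2:0,v3:2,v4:inf,v5:inf,v6:17,v7:inf
step 2: dist = v0:inf,v1:inf,v2:0,v3:2,v4:inf,v5:inf,v6:17,v7:29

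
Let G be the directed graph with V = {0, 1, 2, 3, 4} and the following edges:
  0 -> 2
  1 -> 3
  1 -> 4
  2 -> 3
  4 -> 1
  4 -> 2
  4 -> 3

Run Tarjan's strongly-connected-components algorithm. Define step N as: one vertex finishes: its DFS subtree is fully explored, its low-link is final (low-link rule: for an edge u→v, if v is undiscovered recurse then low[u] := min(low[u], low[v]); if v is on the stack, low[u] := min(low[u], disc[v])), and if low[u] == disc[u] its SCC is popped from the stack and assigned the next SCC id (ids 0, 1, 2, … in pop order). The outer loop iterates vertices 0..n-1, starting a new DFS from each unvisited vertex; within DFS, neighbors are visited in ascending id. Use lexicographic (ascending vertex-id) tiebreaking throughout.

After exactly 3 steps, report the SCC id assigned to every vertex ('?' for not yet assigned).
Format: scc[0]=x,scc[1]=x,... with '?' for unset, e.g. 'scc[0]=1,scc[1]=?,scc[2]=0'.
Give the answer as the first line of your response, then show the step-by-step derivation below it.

scc[0]=2,scc[1]=?,scc[2]=1,scc[3]=0,scc[4]=?

step 1: low=(low[0]=0,low[1]=?,low[2]=1,low[3]=2,low[4]=?); scc=(scc[0]=?,scc[1]=?,scc[2]=?,scc[3]=0,scc[4]=?)
step 2: low=(low[0]=0,low[1]=?,low[2]=1,low[3]=2,low[4]=?); scc=(scc[0]=?,scc[1]=?,scc[2]=1,scc[3]=0,scc[4]=?)
step 3: low=(low[0]=0,low[1]=?,low[2]=1,low[3]=2,low[4]=?); scc=(scc[0]=2,scc[1]=?,scc[2]=1,scc[3]=0,scc[4]=?)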